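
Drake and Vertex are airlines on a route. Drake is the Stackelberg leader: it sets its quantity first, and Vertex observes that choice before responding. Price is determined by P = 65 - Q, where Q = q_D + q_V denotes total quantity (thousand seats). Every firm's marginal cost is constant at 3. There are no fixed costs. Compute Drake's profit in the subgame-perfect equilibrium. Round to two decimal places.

The follower Vertex best-responds to any q_D: π_V = (65 - Q)q_V - 3q_V.
∂π_V/∂q_V = 62 - q_D - 2q_V = 0 gives the reaction function q_V = (62 - q_D)/2.
The leader anticipates this reaction. Substituting into P = 65 - Q gives P = 34 - (1/2)q_D, so π_D = (34 - (1/2)q_D)q_D - 3q_D.
Leader FOC: 31 - q_D = 0, so q_D = 31.
Then q_V = (62 - 31)/2 = 31/2.
Price P = 65 - 93/2 = 37/2.
Drake's profit: (37/2 - 3)·31 = 961/2.

480.50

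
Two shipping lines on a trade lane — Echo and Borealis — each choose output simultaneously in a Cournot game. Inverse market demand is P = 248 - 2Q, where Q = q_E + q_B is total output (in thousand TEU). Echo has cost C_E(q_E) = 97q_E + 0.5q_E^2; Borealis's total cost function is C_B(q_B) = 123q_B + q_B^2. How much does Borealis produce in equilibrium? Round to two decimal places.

Echo's profit: π_E = (248 - 2Q)q_E - (97q_E + (1/2)q_E²). Setting ∂π_E/∂q_E = 0: 151 - 5q_E - 2(q_B) = 0.
Borealis's first-order condition: 125 - 6q_B - 2(q_E) = 0.
Rearranging gives the reaction functions q_E = (151 - 2q_B)/5 and q_B = (125 - 2q_E)/6.
Substituting one into the other gives q_E = 328/13 and q_B = 323/26.

12.42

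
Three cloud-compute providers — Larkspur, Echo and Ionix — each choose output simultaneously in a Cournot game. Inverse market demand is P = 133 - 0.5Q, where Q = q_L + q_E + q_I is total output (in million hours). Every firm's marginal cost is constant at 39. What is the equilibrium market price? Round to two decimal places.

Each firm earns π_i = (133 - 0.5Q)q_i - 39q_i.
Setting ∂π_i/∂q_i = 0 with rivals' quantities fixed: 94 - q_i - (1/2)·Σ_{j≠i} q_j = 0.
By symmetry each firm produces the same amount; substituting Σ_{j≠i} q_j = 2q_i yields q_i = 94/2 = 47.
Total output Q = 141, so price P = 133 - (1/2)·141 = 125/2.

62.50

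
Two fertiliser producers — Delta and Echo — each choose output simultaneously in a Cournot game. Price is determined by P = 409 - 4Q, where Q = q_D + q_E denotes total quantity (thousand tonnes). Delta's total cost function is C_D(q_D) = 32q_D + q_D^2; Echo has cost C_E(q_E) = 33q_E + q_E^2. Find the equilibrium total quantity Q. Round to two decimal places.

Delta's profit: π_D = (409 - 4Q)q_D - (32q_D + q_D²). Setting ∂π_D/∂q_D = 0: 377 - 10q_D - 4(q_E) = 0.
Echo's profit: π_E = (409 - 4Q)q_E - (33q_E + q_E²). Setting ∂π_E/∂q_E = 0: 376 - 10q_E - 4(q_D) = 0.
Rearranging gives the reaction functions q_D = (377 - 4q_E)/10 and q_E = (376 - 4q_D)/10.
Substituting one into the other gives q_D = 1133/42 and q_E = 563/21.
Total output Q = 1133/42 + 563/21 = 753/14.

53.79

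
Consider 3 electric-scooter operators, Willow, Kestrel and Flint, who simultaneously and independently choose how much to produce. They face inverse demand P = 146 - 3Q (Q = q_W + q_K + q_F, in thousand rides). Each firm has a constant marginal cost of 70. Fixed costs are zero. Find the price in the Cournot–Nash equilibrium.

89

Each firm earns π_i = (146 - 3Q)q_i - 70q_i.
First-order condition (treating rivals' output as given): 76 - 6q_i - 3·Σ_{j≠i} q_j = 0.
By symmetry each firm produces the same amount; substituting Σ_{j≠i} q_j = 2q_i yields q_i = 76/12 = 19/3.
Total output Q = 19, so price P = 146 - 3·19 = 89.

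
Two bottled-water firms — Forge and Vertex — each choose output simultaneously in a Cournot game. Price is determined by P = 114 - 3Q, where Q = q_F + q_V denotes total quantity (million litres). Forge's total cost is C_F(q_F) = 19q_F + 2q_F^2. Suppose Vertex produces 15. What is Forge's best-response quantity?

5

With the rival's output fixed at 15, Forge's profit is π_F = (114 - 3·15 - 3q_F)q_F - (19q_F + 2q_F²) = (69 - 3q_F)q_F - (19q_F + 2q_F²).
∂π_F/∂q_F = 50 - 10q_F = 0, so q_F = 5.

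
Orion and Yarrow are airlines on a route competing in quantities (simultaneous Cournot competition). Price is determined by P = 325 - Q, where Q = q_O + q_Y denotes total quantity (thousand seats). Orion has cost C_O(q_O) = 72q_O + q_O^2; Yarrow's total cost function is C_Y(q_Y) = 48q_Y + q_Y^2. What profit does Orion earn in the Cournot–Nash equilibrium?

4802

Orion's profit: π_O = (325 - Q)q_O - (72q_O + q_O²). Setting ∂π_O/∂q_O = 0: 253 - 4q_O - (q_Y) = 0.
Yarrow's profit: π_Y = (325 - Q)q_Y - (48q_Y + q_Y²). Setting ∂π_Y/∂q_Y = 0: 277 - 4q_Y - (q_O) = 0.
Best responses: q_O = (253 - q_Y)/4, q_Y = (277 - q_O)/4.
Solving the pair: q_O = 49, q_Y = 57.
Price P = 325 - 106 = 219.
Orion's profit: 219·49 - 72·49 - 49² = 4802.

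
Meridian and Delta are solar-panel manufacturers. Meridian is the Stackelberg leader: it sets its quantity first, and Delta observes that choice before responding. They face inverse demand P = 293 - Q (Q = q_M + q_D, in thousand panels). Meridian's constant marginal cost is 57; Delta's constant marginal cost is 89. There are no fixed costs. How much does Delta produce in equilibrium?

35

The follower Delta best-responds to any q_M: π_D = (293 - Q)q_D - 89q_D.
∂π_D/∂q_D = 204 - q_M - 2q_D = 0 gives the reaction function q_D = (204 - q_M)/2.
The leader anticipates this reaction. Substituting into P = 293 - Q gives P = 191 - (1/2)q_M, so π_M = (191 - (1/2)q_M)q_M - 57q_M.
The leader's first-order condition 134 - q_M = 0 yields q_M = 134.
Then q_D = (204 - 134)/2 = 35.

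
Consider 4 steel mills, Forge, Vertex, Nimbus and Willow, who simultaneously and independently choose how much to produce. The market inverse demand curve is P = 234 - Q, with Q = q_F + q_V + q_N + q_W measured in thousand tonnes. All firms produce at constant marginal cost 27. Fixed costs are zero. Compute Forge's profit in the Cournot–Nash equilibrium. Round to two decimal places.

Each firm earns π_i = (234 - Q)q_i - 27q_i.
First-order condition (treating rivals' output as given): 207 - 2q_i - Σ_{j≠i} q_j = 0.
By symmetry each firm produces the same amount; substituting Σ_{j≠i} q_j = 3q_i yields q_i = 207/5.
Price P = 234 - 828/5 = 342/5.
Forge's profit: (342/5 - 27)·(207/5) = 1713.9600.

1713.96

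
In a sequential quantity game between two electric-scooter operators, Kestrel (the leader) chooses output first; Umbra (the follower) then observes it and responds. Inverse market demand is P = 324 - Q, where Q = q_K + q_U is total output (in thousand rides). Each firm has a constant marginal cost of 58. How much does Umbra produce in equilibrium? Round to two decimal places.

66.50

The follower Umbra best-responds to any q_K: π_U = (324 - Q)q_U - 58q_U.
Follower FOC: 266 - q_K - 2q_U = 0, so q_U(q_K) = (266 - q_K)/2.
Kestrel substitutes q_U(q_K) into its own profit: π_K = q_K(324 - q_K - (266 - q_K)/2) - 58q_K = (191 - (1/2)q_K)q_K - 58q_K.
Leader FOC: 133 - q_K = 0, so q_K = 133.
Then q_U = (266 - 133)/2 = 133/2.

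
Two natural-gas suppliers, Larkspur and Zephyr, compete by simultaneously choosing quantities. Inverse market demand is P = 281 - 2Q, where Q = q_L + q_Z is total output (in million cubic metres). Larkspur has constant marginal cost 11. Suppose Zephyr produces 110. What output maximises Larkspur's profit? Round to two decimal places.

12.50

With the rival's output fixed at 110, Larkspur's profit is π_L = (281 - 2·110 - 2q_L)q_L - (11q_L) = (61 - 2q_L)q_L - (11q_L).
∂π_L/∂q_L = 50 - 4q_L = 0, so q_L = 25/2.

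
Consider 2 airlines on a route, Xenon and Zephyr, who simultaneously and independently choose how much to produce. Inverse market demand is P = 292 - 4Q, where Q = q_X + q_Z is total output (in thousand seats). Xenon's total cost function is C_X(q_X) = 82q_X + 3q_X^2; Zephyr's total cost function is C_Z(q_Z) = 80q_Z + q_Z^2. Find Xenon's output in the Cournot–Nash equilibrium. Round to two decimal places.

10.10

Xenon's profit: π_X = (292 - 4Q)q_X - (82q_X + 3q_X²). Setting ∂π_X/∂q_X = 0: 210 - 14q_X - 4(q_Z) = 0.
Zephyr's profit: π_Z = (292 - 4Q)q_Z - (80q_Z + q_Z²). Setting ∂π_Z/∂q_Z = 0: 212 - 10q_Z - 4(q_X) = 0.
So q_X = (210 - 4q_Z)/14 and q_Z = (212 - 4q_X)/10.
Substituting one into the other gives q_X = 313/31 and q_Z = 532/31.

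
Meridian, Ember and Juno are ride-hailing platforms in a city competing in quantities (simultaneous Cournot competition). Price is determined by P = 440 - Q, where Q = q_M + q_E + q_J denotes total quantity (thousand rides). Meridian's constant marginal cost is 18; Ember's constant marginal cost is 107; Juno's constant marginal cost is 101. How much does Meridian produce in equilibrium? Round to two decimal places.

148.50

Meridian's profit: π_M = (440 - Q)q_M - (18q_M). Setting ∂π_M/∂q_M = 0: 422 - 2q_M - (q_E + q_J) = 0.
Ember's profit: π_E = (440 - Q)q_E - (107q_E). Setting ∂π_E/∂q_E = 0: 333 - 2q_E - (q_M + q_J) = 0.
Juno's first-order condition: 339 - 2q_J - (q_M + q_E) = 0.
Adding the 3 first-order conditions: 1094 − 4Q = 0, so Q = 547/2.
Back-substituting: q_M = (422 − 547/2) = 297/2, q_E = (333 − 547/2) = 119/2, q_J = (339 − 547/2) = 131/2.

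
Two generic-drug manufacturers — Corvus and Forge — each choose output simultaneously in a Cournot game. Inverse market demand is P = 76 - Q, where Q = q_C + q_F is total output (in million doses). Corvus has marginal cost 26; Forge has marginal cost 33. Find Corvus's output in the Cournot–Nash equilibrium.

Corvus's profit: π_C = (76 - Q)q_C - (26q_C). Setting ∂π_C/∂q_C = 0: 50 - 2q_C - (q_F) = 0.
Forge's first-order condition: 43 - 2q_F - (q_C) = 0.
Best responses: q_C = (50 - q_F)/2, q_F = (43 - q_C)/2.
Solving the pair: q_C = 19, q_F = 12.

19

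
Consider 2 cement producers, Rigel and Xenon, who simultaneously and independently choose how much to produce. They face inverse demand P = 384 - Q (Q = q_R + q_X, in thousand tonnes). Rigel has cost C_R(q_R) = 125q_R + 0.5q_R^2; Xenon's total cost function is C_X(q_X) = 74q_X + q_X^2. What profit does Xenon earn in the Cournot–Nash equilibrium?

Rigel's profit: π_R = (384 - Q)q_R - (125q_R + (1/2)q_R²). Setting ∂π_R/∂q_R = 0: 259 - 3q_R - (q_X) = 0.
Xenon's profit: π_X = (384 - Q)q_X - (74q_X + q_X²). Setting ∂π_X/∂q_X = 0: 310 - 4q_X - (q_R) = 0.
So q_R = (259 - q_X)/3 and q_X = (310 - q_R)/4.
Substituting one into the other gives q_R = 66 and q_X = 61.
Price P = 384 - 127 = 257.
Xenon's profit: 257·61 - 74·61 - 61² = 7442.

7442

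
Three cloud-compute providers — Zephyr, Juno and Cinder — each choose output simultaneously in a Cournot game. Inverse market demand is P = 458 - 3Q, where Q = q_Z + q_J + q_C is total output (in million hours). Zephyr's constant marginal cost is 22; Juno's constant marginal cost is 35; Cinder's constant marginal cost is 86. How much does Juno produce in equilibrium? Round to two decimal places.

Zephyr's profit: π_Z = (458 - 3Q)q_Z - (22q_Z). Setting ∂π_Z/∂q_Z = 0: 436 - 6q_Z - 3(q_J + q_C) = 0.
Juno's profit: π_J = (458 - 3Q)q_J - (35q_J). Setting ∂π_J/∂q_J = 0: 423 - 6q_J - 3(q_Z + q_C) = 0.
Cinder's first-order condition: 372 - 6q_C - 3(q_Z + q_J) = 0.
Adding the 3 conditions: 1231 − 6Q − 6Q = 0, i.e. Q = 1231/12.
Back-substituting: q_Z = (436 − 1231/4)/3 = 171/4, q_J = (423 − 1231/4)/3 = 461/12, q_C = (372 − 1231/4)/3 = 257/12.

38.42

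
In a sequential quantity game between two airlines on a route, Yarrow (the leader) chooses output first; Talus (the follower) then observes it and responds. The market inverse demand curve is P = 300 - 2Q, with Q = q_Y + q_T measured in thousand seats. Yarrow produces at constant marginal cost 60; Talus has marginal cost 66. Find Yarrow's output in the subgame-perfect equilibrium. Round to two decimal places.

The follower Talus best-responds to any q_Y: π_T = (300 - 2Q)q_T - 66q_T.
∂π_T/∂q_T = 234 - 2q_Y - 4q_T = 0 gives the reaction function q_T = (234 - 2q_Y)/4.
The leader anticipates this reaction. Substituting into P = 300 - 2Q gives P = 183 - q_Y, so π_Y = (183 - q_Y)q_Y - 60q_Y.
Leader FOC: 123 - 2q_Y = 0, so q_Y = 123/2.
Then q_T = (234 - 2·(123/2))/4 = 111/4.

61.50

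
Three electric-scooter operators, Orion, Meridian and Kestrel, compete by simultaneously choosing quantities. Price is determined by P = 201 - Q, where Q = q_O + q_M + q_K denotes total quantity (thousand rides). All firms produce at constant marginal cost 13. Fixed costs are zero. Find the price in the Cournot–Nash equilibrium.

Each firm earns π_i = (201 - Q)q_i - 13q_i.
Setting ∂π_i/∂q_i = 0 with rivals' quantities fixed: 188 - 2q_i - Σ_{j≠i} q_j = 0.
By symmetry each firm produces the same amount; substituting Σ_{j≠i} q_j = 2q_i yields q_i = 188/4 = 47.
Total output Q = 141, so price P = 201 - 141 = 60.

60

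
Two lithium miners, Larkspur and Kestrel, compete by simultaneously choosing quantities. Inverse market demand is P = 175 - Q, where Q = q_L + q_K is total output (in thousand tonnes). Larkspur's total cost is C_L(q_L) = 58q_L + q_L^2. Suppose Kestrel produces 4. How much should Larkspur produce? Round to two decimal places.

28.25

With the rival's output fixed at 4, Larkspur's profit is π_L = (175 - 4 - q_L)q_L - (58q_L + q_L²) = (171 - q_L)q_L - (58q_L + q_L²).
∂π_L/∂q_L = 113 - 4q_L = 0, so q_L = 113/4.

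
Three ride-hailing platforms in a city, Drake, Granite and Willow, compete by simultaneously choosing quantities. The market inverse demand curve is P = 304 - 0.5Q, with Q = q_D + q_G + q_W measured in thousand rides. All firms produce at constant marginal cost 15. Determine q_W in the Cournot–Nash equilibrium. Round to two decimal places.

Each firm earns π_i = (304 - 0.5Q)q_i - 15q_i.
Setting ∂π_i/∂q_i = 0 with rivals' quantities fixed: 289 - q_i - (1/2)·Σ_{j≠i} q_j = 0.
With identical firms every q_j equals q_i, so Σ_{j≠i} q_j = 2q_i and 289 = 2q_i, giving q_i = 289/2.

144.50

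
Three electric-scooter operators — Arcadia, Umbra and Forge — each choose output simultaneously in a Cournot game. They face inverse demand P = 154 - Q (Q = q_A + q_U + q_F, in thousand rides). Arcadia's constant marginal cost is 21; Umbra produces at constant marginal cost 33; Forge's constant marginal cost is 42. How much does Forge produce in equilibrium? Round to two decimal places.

20.50

Arcadia's profit: π_A = (154 - Q)q_A - (21q_A). Setting ∂π_A/∂q_A = 0: 133 - 2q_A - (q_U + q_F) = 0.
Umbra's profit: π_U = (154 - Q)q_U - (33q_U). Setting ∂π_U/∂q_U = 0: 121 - 2q_U - (q_A + q_F) = 0.
Forge's profit: π_F = (154 - Q)q_F - (42q_F). Setting ∂π_F/∂q_F = 0: 112 - 2q_F - (q_A + q_U) = 0.
Summing all 3 equations gives 366 − 4Q = 0, hence Q = 183/2.
Back-substituting: q_A = (133 − 183/2) = 83/2, q_U = (121 − 183/2) = 59/2, q_F = (112 − 183/2) = 41/2.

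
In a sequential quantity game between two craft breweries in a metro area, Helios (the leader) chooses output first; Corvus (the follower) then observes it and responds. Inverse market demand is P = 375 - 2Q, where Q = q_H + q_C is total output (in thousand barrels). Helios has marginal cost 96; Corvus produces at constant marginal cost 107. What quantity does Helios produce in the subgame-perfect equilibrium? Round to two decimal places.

Solve by backward induction. Given q_H, the follower Corvus maximises π_C = (375 - 2q_H - 2q_C)q_C - 107q_C.
∂π_C/∂q_C = 268 - 2q_H - 4q_C = 0 gives the reaction function q_C = (268 - 2q_H)/4.
The leader anticipates this reaction. Substituting into P = 375 - 2Q gives P = 241 - q_H, so π_H = (241 - q_H)q_H - 96q_H.
Leader FOC: 145 - 2q_H = 0, so q_H = 145/2.
Then q_C = (268 - 2·(145/2))/4 = 123/4.

72.50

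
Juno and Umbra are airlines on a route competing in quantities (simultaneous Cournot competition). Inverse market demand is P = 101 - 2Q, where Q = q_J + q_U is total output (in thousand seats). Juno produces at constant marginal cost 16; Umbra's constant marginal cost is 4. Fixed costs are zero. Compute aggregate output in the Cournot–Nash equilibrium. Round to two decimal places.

30.33

Juno's profit: π_J = (101 - 2Q)q_J - (16q_J). Setting ∂π_J/∂q_J = 0: 85 - 4q_J - 2(q_U) = 0.
Umbra's first-order condition: 97 - 4q_U - 2(q_J) = 0.
Best responses: q_J = (85 - 2q_U)/4, q_U = (97 - 2q_J)/4.
Substituting one into the other gives q_J = 73/6 and q_U = 109/6.
Total output Q = 73/6 + 109/6 = 91/3.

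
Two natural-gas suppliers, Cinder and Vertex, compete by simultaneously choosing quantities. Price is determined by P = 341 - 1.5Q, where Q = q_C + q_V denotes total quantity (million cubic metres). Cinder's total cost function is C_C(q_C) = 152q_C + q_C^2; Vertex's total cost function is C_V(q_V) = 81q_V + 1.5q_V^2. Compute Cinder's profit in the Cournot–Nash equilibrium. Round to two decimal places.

Cinder's profit: π_C = (341 - 1.5Q)q_C - (152q_C + q_C²). Setting ∂π_C/∂q_C = 0: 189 - 5q_C - (3/2)(q_V) = 0.
Vertex's first-order condition: 260 - 6q_V - (3/2)(q_C) = 0.
Rearranging gives the reaction functions q_C = (189 - (3/2)q_V)/5 and q_V = (260 - (3/2)q_C)/6.
Substituting one into the other gives q_C = 992/37 and q_V = 36.6306.
Price P = 341 - (3/2)·63.4414 = 245.8378.
Cinder's profit: 245.8378·(992/37) - 152·(992/37) - (992/37)² = 1797.0489.

1797.05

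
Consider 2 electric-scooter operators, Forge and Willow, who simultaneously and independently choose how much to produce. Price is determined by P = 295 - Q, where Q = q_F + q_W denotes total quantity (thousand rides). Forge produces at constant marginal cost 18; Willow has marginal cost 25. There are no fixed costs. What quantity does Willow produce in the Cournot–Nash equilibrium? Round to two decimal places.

Forge's profit: π_F = (295 - Q)q_F - (18q_F). Setting ∂π_F/∂q_F = 0: 277 - 2q_F - (q_W) = 0.
Willow's first-order condition: 270 - 2q_W - (q_F) = 0.
Rearranging gives the reaction functions q_F = (277 - q_W)/2 and q_W = (270 - q_F)/2.
Solving the pair: q_F = 284/3, q_W = 263/3.

87.67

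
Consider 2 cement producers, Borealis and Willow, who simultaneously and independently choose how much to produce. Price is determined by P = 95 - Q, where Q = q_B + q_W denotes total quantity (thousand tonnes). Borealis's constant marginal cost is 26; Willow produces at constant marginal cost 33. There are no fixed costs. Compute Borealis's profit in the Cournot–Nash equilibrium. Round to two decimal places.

Borealis's profit: π_B = (95 - Q)q_B - (26q_B). Setting ∂π_B/∂q_B = 0: 69 - 2q_B - (q_W) = 0.
Willow's profit: π_W = (95 - Q)q_W - (33q_W). Setting ∂π_W/∂q_W = 0: 62 - 2q_W - (q_B) = 0.
So q_B = (69 - q_W)/2 and q_W = (62 - q_B)/2.
Substituting one into the other gives q_B = 76/3 and q_W = 55/3.
Price P = 95 - 131/3 = 154/3.
Borealis's profit: (154/3 - 26)·(76/3) = 641.7778.

641.78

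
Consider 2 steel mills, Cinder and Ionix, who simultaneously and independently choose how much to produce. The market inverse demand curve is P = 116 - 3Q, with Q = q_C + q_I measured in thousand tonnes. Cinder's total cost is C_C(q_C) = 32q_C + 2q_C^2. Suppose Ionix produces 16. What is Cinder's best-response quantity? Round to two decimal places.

3.60

With the rival's output fixed at 16, Cinder's profit is π_C = (116 - 3·16 - 3q_C)q_C - (32q_C + 2q_C²) = (68 - 3q_C)q_C - (32q_C + 2q_C²).
∂π_C/∂q_C = 36 - 10q_C = 0, so q_C = 18/5.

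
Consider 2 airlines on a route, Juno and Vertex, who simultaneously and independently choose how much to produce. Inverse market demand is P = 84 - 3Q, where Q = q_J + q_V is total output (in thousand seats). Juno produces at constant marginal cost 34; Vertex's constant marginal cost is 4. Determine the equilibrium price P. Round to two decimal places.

40.67

Juno's profit: π_J = (84 - 3Q)q_J - (34q_J). Setting ∂π_J/∂q_J = 0: 50 - 6q_J - 3(q_V) = 0.
Vertex's profit: π_V = (84 - 3Q)q_V - (4q_V). Setting ∂π_V/∂q_V = 0: 80 - 6q_V - 3(q_J) = 0.
Rearranging gives the reaction functions q_J = (50 - 3q_V)/6 and q_V = (80 - 3q_J)/6.
Solving the pair: q_J = 20/9, q_V = 110/9.
Total output Q = 130/9, so price P = 84 - 3·(130/9) = 122/3.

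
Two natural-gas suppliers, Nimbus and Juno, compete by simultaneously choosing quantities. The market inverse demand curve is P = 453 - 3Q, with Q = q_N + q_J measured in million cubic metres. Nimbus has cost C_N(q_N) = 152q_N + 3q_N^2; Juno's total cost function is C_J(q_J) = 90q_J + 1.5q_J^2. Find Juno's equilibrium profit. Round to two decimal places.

Nimbus's profit: π_N = (453 - 3Q)q_N - (152q_N + 3q_N²). Setting ∂π_N/∂q_N = 0: 301 - 12q_N - 3(q_J) = 0.
Juno's first-order condition: 363 - 9q_J - 3(q_N) = 0.
Best responses: q_N = (301 - 3q_J)/12, q_J = (363 - 3q_N)/9.
Substituting one into the other gives q_N = 180/11 and q_J = 1151/33.
Price P = 453 - 3·(1691/33) = 299.2727.
Juno's profit: 299.2727·(1151/33) - 90·(1151/33) - (3/2)(1151/33)² = 5474.3843.

5474.38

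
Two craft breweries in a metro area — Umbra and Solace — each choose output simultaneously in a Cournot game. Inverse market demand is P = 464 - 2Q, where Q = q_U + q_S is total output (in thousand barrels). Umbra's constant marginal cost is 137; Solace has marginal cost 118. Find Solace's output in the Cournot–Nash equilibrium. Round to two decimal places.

Umbra's profit: π_U = (464 - 2Q)q_U - (137q_U). Setting ∂π_U/∂q_U = 0: 327 - 4q_U - 2(q_S) = 0.
Solace's first-order condition: 346 - 4q_S - 2(q_U) = 0.
Best responses: q_U = (327 - 2q_S)/4, q_S = (346 - 2q_U)/4.
Substituting one into the other gives q_U = 154/3 and q_S = 365/6.

60.83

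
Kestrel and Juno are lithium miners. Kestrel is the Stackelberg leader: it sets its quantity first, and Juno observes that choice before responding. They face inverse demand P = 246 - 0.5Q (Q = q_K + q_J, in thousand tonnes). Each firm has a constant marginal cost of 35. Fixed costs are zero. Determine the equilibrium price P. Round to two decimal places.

87.75

Solve by backward induction. Given q_K, the follower Juno maximises π_J = (246 - (1/2)q_K - (1/2)q_J)q_J - 35q_J.
∂π_J/∂q_J = 211 - (1/2)q_K - q_J = 0 gives the reaction function q_J = (211 - (1/2)q_K).
Kestrel substitutes q_J(q_K) into its own profit: π_K = q_K(246 - (1/2)q_K - (211 - (1/2)q_K)/2) - 35q_K = (281/2 - (1/4)q_K)q_K - 35q_K.
Leader FOC: 211/2 - (1/2)q_K = 0, so q_K = 211.
Then q_J = (211 - (1/2)·211) = 211/2.
Total output Q = 633/2, so price P = 246 - (1/2)·(633/2) = 351/4.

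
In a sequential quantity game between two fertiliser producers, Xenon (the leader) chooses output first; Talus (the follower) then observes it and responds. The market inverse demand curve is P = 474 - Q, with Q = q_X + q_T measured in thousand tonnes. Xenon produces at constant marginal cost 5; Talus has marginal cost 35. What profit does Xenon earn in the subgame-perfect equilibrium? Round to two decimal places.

Solve by backward induction. Given q_X, the follower Talus maximises π_T = (474 - q_X - q_T)q_T - 35q_T.
∂π_T/∂q_T = 439 - q_X - 2q_T = 0 gives the reaction function q_T = (439 - q_X)/2.
Xenon substitutes q_T(q_X) into its own profit: π_X = q_X(474 - q_X - (439 - q_X)/2) - 5q_X = (509/2 - (1/2)q_X)q_X - 5q_X.
Leader FOC: 499/2 - q_X = 0, so q_X = 499/2.
Then q_T = (439 - 499/2)/2 = 379/4.
Price P = 474 - 1377/4 = 519/4.
Xenon's profit: (519/4 - 5)·(499/2) = 31125.1250.

31125.13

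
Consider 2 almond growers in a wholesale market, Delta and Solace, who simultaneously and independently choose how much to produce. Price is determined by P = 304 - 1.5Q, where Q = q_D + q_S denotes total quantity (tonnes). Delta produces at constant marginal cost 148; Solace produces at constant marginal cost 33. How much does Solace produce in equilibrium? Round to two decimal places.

85.78

Delta's profit: π_D = (304 - 1.5Q)q_D - (148q_D). Setting ∂π_D/∂q_D = 0: 156 - 3q_D - (3/2)(q_S) = 0.
Solace's profit: π_S = (304 - 1.5Q)q_S - (33q_S). Setting ∂π_S/∂q_S = 0: 271 - 3q_S - (3/2)(q_D) = 0.
Rearranging gives the reaction functions q_D = (156 - (3/2)q_S)/3 and q_S = (271 - (3/2)q_D)/3.
Solving the pair: q_D = 82/9, q_S = 772/9.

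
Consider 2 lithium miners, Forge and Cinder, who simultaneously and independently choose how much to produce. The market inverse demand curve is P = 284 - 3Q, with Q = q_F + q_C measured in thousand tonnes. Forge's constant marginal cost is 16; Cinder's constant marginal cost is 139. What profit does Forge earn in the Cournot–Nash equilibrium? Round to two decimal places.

5662.26

Forge's profit: π_F = (284 - 3Q)q_F - (16q_F). Setting ∂π_F/∂q_F = 0: 268 - 6q_F - 3(q_C) = 0.
Cinder's profit: π_C = (284 - 3Q)q_C - (139q_C). Setting ∂π_C/∂q_C = 0: 145 - 6q_C - 3(q_F) = 0.
Rearranging gives the reaction functions q_F = (268 - 3q_C)/6 and q_C = (145 - 3q_F)/6.
Solving the pair: q_F = 391/9, q_C = 22/9.
Price P = 284 - 3·(413/9) = 439/3.
Forge's profit: (439/3 - 16)·(391/9) = 5662.2593.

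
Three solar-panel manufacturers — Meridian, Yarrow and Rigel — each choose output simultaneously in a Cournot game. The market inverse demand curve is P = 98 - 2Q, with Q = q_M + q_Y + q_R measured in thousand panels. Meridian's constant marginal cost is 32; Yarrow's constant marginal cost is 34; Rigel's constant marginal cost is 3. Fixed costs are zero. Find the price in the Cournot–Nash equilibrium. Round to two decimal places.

41.75

Meridian's profit: π_M = (98 - 2Q)q_M - (32q_M). Setting ∂π_M/∂q_M = 0: 66 - 4q_M - 2(q_Y + q_R) = 0.
Yarrow's profit: π_Y = (98 - 2Q)q_Y - (34q_Y). Setting ∂π_Y/∂q_Y = 0: 64 - 4q_Y - 2(q_M + q_R) = 0.
Rigel's profit: π_R = (98 - 2Q)q_R - (3q_R). Setting ∂π_R/∂q_R = 0: 95 - 4q_R - 2(q_M + q_Y) = 0.
Adding the 3 first-order conditions: 225 − 8Q = 0, so Q = 225/8.
Back-substituting: q_M = (66 − 225/4)/2 = 39/8, q_Y = (64 − 225/4)/2 = 31/8, q_R = (95 − 225/4)/2 = 155/8.
Total output Q = 225/8, so price P = 98 - 2·(225/8) = 167/4.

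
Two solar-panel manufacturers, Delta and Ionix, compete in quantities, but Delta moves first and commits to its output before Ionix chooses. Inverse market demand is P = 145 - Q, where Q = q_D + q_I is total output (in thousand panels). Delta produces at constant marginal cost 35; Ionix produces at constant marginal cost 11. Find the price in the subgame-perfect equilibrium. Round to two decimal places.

Solve by backward induction. Given q_D, the follower Ionix maximises π_I = (145 - q_D - q_I)q_I - 11q_I.
∂π_I/∂q_I = 134 - q_D - 2q_I = 0 gives the reaction function q_I = (134 - q_D)/2.
The leader anticipates this reaction. Substituting into P = 145 - Q gives P = 78 - (1/2)q_D, so π_D = (78 - (1/2)q_D)q_D - 35q_D.
Leader FOC: 43 - q_D = 0, so q_D = 43.
Then q_I = (134 - 43)/2 = 91/2.
Total output Q = 177/2, so price P = 145 - 177/2 = 113/2.

56.50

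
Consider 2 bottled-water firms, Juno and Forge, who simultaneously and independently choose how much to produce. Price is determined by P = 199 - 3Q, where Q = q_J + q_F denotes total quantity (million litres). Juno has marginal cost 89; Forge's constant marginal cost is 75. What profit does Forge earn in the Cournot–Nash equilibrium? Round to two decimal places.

Juno's profit: π_J = (199 - 3Q)q_J - (89q_J). Setting ∂π_J/∂q_J = 0: 110 - 6q_J - 3(q_F) = 0.
Forge's profit: π_F = (199 - 3Q)q_F - (75q_F). Setting ∂π_F/∂q_F = 0: 124 - 6q_F - 3(q_J) = 0.
Best responses: q_J = (110 - 3q_F)/6, q_F = (124 - 3q_J)/6.
Solving the pair: q_J = 32/3, q_F = 46/3.
Price P = 199 - 3·26 = 121.
Forge's profit: (121 - 75)·(46/3) = 705.3333.

705.33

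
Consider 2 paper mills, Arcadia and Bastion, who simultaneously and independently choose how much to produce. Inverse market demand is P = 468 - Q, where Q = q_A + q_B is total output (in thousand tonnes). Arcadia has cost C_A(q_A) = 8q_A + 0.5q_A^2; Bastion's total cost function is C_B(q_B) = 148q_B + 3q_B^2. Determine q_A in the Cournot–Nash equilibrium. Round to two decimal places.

Arcadia's profit: π_A = (468 - Q)q_A - (8q_A + (1/2)q_A²). Setting ∂π_A/∂q_A = 0: 460 - 3q_A - (q_B) = 0.
Bastion's first-order condition: 320 - 8q_B - (q_A) = 0.
Rearranging gives the reaction functions q_A = (460 - q_B)/3 and q_B = (320 - q_A)/8.
Solving the pair: q_A = 146.0870, q_B = 500/23.

146.09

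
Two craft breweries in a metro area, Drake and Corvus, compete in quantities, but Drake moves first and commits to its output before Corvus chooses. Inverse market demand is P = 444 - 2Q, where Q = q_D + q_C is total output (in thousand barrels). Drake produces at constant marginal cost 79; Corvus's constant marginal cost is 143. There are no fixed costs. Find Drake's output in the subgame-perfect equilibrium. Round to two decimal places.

The follower Corvus best-responds to any q_D: π_C = (444 - 2Q)q_C - 143q_C.
∂π_C/∂q_C = 301 - 2q_D - 4q_C = 0 gives the reaction function q_C = (301 - 2q_D)/4.
The leader anticipates this reaction. Substituting into P = 444 - 2Q gives P = 587/2 - q_D, so π_D = (587/2 - q_D)q_D - 79q_D.
Leader FOC: 429/2 - 2q_D = 0, so q_D = 429/4.
Then q_C = (301 - 2·(429/4))/4 = 173/8.

107.25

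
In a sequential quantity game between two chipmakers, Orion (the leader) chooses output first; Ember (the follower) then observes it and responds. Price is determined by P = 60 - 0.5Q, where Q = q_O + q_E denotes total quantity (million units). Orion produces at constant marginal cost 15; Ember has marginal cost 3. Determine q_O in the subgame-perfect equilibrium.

The follower Ember best-responds to any q_O: π_E = (60 - 0.5Q)q_E - 3q_E.
∂π_E/∂q_E = 57 - (1/2)q_O - q_E = 0 gives the reaction function q_E = (57 - (1/2)q_O).
Orion substitutes q_E(q_O) into its own profit: π_O = q_O(60 - (1/2)q_O - (57 - (1/2)q_O)/2) - 15q_O = (63/2 - (1/4)q_O)q_O - 15q_O.
The leader's first-order condition 33/2 - (1/2)q_O = 0 yields q_O = 33.
Then q_E = (57 - (1/2)·33) = 81/2.

33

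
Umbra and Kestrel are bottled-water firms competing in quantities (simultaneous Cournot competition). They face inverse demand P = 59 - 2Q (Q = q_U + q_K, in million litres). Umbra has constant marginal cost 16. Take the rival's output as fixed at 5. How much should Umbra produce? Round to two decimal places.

8.25

With the rival's output fixed at 5, Umbra's profit is π_U = (59 - 2·5 - 2q_U)q_U - (16q_U) = (49 - 2q_U)q_U - (16q_U).
∂π_U/∂q_U = 33 - 4q_U = 0, so q_U = 33/4.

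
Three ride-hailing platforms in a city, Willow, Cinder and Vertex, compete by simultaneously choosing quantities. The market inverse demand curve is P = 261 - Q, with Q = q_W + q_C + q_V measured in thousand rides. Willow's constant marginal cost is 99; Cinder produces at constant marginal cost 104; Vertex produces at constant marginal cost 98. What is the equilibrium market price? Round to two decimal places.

140.50

Willow's profit: π_W = (261 - Q)q_W - (99q_W). Setting ∂π_W/∂q_W = 0: 162 - 2q_W - (q_C + q_V) = 0.
Cinder's profit: π_C = (261 - Q)q_C - (104q_C). Setting ∂π_C/∂q_C = 0: 157 - 2q_C - (q_W + q_V) = 0.
Vertex's profit: π_V = (261 - Q)q_V - (98q_V). Setting ∂π_V/∂q_V = 0: 163 - 2q_V - (q_W + q_C) = 0.
Adding the 3 first-order conditions: 482 − 4Q = 0, so Q = 241/2.
Back-substituting: q_W = (162 − 241/2) = 83/2, q_C = (157 − 241/2) = 73/2, q_V = (163 − 241/2) = 85/2.
Total output Q = 241/2, so price P = 261 - 241/2 = 281/2.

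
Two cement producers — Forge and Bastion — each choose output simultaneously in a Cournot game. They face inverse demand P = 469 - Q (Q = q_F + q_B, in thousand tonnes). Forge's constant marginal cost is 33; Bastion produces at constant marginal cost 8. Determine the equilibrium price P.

Forge's profit: π_F = (469 - Q)q_F - (33q_F). Setting ∂π_F/∂q_F = 0: 436 - 2q_F - (q_B) = 0.
Bastion's first-order condition: 461 - 2q_B - (q_F) = 0.
Rearranging gives the reaction functions q_F = (436 - q_B)/2 and q_B = (461 - q_F)/2.
Substituting one into the other gives q_F = 137 and q_B = 162.
Total output Q = 299, so price P = 469 - 299 = 170.

170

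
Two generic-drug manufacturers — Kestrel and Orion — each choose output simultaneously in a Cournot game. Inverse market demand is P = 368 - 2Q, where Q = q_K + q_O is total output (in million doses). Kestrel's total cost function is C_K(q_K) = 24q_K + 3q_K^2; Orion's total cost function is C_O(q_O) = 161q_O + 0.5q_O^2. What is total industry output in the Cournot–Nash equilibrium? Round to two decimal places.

Kestrel's profit: π_K = (368 - 2Q)q_K - (24q_K + 3q_K²). Setting ∂π_K/∂q_K = 0: 344 - 10q_K - 2(q_O) = 0.
Orion's profit: π_O = (368 - 2Q)q_O - (161q_O + (1/2)q_O²). Setting ∂π_O/∂q_O = 0: 207 - 5q_O - 2(q_K) = 0.
So q_K = (344 - 2q_O)/10 and q_O = (207 - 2q_K)/5.
Substituting one into the other gives q_K = 653/23 and q_O = 691/23.
Total output Q = 653/23 + 691/23 = 1344/23.

58.43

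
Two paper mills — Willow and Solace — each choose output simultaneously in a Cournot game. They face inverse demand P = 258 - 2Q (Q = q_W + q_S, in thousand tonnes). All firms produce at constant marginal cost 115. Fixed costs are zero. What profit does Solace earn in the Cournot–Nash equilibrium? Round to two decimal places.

1136.06

Each firm earns π_i = (258 - 2Q)q_i - 115q_i.
First-order condition (treating rivals' output as given): 143 - 4q_i - 2q_j = 0.
By symmetry each firm produces the same amount; substituting q_j = q_i yields q_i = 143/6.
Price P = 258 - 2·(143/3) = 488/3.
Solace's profit: (488/3 - 115)·(143/6) = 1136.0556.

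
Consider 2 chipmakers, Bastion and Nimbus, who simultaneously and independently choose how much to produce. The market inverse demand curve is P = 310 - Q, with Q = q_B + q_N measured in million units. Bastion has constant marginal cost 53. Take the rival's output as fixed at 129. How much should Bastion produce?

With the rival's output fixed at 129, Bastion's profit is π_B = (310 - 129 - q_B)q_B - (53q_B) = (181 - q_B)q_B - (53q_B).
∂π_B/∂q_B = 128 - 2q_B = 0, so q_B = 64.

64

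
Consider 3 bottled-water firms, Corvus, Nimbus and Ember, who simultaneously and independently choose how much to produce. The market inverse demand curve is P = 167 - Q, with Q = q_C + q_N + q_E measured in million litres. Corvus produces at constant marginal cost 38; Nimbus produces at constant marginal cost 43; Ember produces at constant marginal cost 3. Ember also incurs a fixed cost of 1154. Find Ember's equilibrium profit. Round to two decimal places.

Corvus's profit: π_C = (167 - Q)q_C - (38q_C). Setting ∂π_C/∂q_C = 0: 129 - 2q_C - (q_N + q_E) = 0.
Nimbus's profit: π_N = (167 - Q)q_N - (43q_N). Setting ∂π_N/∂q_N = 0: 124 - 2q_N - (q_C + q_E) = 0.
Ember's first-order condition: 164 - 2q_E - (q_C + q_N) = 0.
Adding the 3 first-order conditions: 417 − 4Q = 0, so Q = 417/4.
Back-substituting: q_C = (129 − 417/4) = 99/4, q_N = (124 − 417/4) = 79/4, q_E = (164 − 417/4) = 239/4.
Price P = 167 - 417/4 = 251/4.
Ember's profit: (251/4 - 3)·(239/4) - 1154 = 2416.0625.

2416.06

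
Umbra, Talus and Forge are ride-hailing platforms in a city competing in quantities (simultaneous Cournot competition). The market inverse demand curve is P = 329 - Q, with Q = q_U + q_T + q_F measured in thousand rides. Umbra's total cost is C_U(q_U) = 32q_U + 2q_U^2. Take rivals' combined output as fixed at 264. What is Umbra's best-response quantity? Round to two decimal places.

5.50

With rivals' combined output fixed at 264, Umbra's profit is π_U = (329 - 264 - q_U)q_U - (32q_U + 2q_U²) = (65 - q_U)q_U - (32q_U + 2q_U²).
∂π_U/∂q_U = 33 - 6q_U = 0, so q_U = 11/2.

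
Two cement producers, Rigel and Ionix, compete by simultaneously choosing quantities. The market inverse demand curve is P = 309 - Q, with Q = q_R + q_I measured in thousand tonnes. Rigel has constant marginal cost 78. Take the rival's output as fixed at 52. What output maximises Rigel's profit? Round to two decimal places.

With the rival's output fixed at 52, Rigel's profit is π_R = (309 - 52 - q_R)q_R - (78q_R) = (257 - q_R)q_R - (78q_R).
∂π_R/∂q_R = 179 - 2q_R = 0, so q_R = 179/2.

89.50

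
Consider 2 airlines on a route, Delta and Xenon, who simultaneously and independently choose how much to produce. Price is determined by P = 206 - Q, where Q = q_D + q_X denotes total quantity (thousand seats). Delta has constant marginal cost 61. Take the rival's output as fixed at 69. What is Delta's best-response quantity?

With the rival's output fixed at 69, Delta's profit is π_D = (206 - 69 - q_D)q_D - (61q_D) = (137 - q_D)q_D - (61q_D).
∂π_D/∂q_D = 76 - 2q_D = 0, so q_D = 38.

38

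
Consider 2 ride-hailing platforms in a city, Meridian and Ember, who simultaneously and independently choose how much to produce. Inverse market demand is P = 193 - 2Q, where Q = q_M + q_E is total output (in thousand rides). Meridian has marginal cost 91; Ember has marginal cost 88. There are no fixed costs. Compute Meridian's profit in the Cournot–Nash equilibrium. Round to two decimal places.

544.50

Meridian's profit: π_M = (193 - 2Q)q_M - (91q_M). Setting ∂π_M/∂q_M = 0: 102 - 4q_M - 2(q_E) = 0.
Ember's first-order condition: 105 - 4q_E - 2(q_M) = 0.
Best responses: q_M = (102 - 2q_E)/4, q_E = (105 - 2q_M)/4.
Solving the pair: q_M = 33/2, q_E = 18.
Price P = 193 - 2·(69/2) = 124.
Meridian's profit: (124 - 91)·(33/2) = 1089/2.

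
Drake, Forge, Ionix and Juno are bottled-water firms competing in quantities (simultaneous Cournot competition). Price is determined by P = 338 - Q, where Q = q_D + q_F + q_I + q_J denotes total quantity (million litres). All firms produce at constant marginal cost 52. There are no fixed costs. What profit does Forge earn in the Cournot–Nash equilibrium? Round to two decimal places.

3271.84

A representative firm's profit is π_i = q_i(338 - Q) - 52q_i.
Setting ∂π_i/∂q_i = 0 with rivals' quantities fixed: 286 - 2q_i - Σ_{j≠i} q_j = 0.
With identical firms every q_j equals q_i, so Σ_{j≠i} q_j = 3q_i and 286 = 5q_i, giving q_i = 286/5.
Price P = 338 - 1144/5 = 546/5.
Forge's profit: (546/5 - 52)·(286/5) = 3271.8400.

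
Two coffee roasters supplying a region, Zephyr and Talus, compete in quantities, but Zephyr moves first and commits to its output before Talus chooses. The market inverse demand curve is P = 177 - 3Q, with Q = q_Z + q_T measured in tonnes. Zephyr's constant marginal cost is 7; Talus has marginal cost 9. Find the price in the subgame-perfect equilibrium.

Solve by backward induction. Given q_Z, the follower Talus maximises π_T = (177 - 3q_Z - 3q_T)q_T - 9q_T.
Setting the follower's marginal profit to zero, 168 - 3q_Z - 6q_T = 0, i.e. q_T = (168 - 3q_Z)/6.
Zephyr substitutes q_T(q_Z) into its own profit: π_Z = q_Z(177 - 3q_Z - (168 - 3q_Z)/2) - 7q_Z = (93 - (3/2)q_Z)q_Z - 7q_Z.
Leader FOC: 86 - 3q_Z = 0, so q_Z = 86/3.
Then q_T = (168 - 3·(86/3))/6 = 41/3.
Total output Q = 127/3, so price P = 177 - 3·(127/3) = 50.

50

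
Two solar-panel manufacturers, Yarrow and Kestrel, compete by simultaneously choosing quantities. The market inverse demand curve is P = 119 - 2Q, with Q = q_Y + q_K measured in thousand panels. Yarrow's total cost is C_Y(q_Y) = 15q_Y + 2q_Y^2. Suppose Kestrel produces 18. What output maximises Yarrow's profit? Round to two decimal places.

With the rival's output fixed at 18, Yarrow's profit is π_Y = (119 - 2·18 - 2q_Y)q_Y - (15q_Y + 2q_Y²) = (83 - 2q_Y)q_Y - (15q_Y + 2q_Y²).
∂π_Y/∂q_Y = 68 - 8q_Y = 0, so q_Y = 17/2.

8.50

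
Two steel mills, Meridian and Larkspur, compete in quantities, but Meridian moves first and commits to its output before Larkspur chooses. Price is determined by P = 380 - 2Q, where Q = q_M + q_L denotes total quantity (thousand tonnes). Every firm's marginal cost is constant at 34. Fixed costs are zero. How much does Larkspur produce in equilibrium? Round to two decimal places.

43.25

The follower Larkspur best-responds to any q_M: π_L = (380 - 2Q)q_L - 34q_L.
Follower FOC: 346 - 2q_M - 4q_L = 0, so q_L(q_M) = (346 - 2q_M)/4.
Meridian substitutes q_L(q_M) into its own profit: π_M = q_M(380 - 2q_M - (346 - 2q_M)/2) - 34q_M = (207 - q_M)q_M - 34q_M.
The leader's first-order condition 173 - 2q_M = 0 yields q_M = 173/2.
Then q_L = (346 - 2·(173/2))/4 = 173/4.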